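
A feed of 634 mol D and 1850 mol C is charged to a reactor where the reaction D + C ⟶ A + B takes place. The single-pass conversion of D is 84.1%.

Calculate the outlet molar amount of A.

D reacted = 0.841 × 634 = 533.2 mol; ν_D = −1, so ξ = 533.2/1 = 533.2 mol.
Outlet amounts (n = n₀ + ν ξ):
  D: 634 − 1(533.2) = 100.8
  C: 1850 − 1(533.2) = 1317
  A: 0 + 1(533.2) = 533.2
  B: 0 + 1(533.2) = 533.2

533 mol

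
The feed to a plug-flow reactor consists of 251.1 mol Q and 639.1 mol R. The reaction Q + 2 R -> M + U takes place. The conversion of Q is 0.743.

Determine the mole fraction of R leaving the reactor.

0.378

Q reacted = 0.743 × 251.1 = 186.6 mol; ν_Q = −1, so ξ = 186.6/1 = 186.6 mol.
Outlet amounts (n = n₀ + ν ξ):
  Q: 251.1 − 1(186.6) = 64.53
  R: 639.1 − 2(186.6) = 266
  M: 0 + 1(186.6) = 186.6
  U: 0 + 1(186.6) = 186.6
Total out = 703.6 mol; y_R = 266 / 703.6 = 0.378.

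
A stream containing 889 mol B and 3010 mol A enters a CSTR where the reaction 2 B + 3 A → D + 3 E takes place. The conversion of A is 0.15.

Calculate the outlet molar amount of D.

150 mol

A reacted = 0.15 × 3010 = 451.5 mol; ν_A = −3, so ξ = 451.5/3 = 150.5 mol.
Outlet amounts (n = n₀ + ν ξ):
  B: 889 − 2(150.5) = 588
  A: 3010 − 3(150.5) = 2558
  D: 0 + 1(150.5) = 150.5
  E: 0 + 3(150.5) = 451.5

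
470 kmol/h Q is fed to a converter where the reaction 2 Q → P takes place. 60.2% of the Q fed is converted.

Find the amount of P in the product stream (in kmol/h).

141 kmol/h

Q reacted = 0.602 × 470 = 282.9 kmol/h; ν_Q = −2, so ξ = 282.9/2 = 141.5 kmol/h.
Outlet amounts (n = n₀ + ν ξ):
  Q: 470 − 2(141.5) = 187.1
  P: 0 + 1(141.5) = 141.5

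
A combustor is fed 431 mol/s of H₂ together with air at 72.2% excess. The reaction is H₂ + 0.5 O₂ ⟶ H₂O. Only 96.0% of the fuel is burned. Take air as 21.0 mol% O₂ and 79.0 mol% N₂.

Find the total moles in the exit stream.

1990 mol/s

Stoichiometric O₂ = 0.5 × 431 = 215.5 mol/s; O₂ fed = 215.5 × 1.722 = 371.1 mol/s.
N₂ fed = 371.1 × 79/21 = 1396 mol/s.
Fuel reacted = 0.96 × 431 → ξ = 413.8 mol/s.
Outlet (n = n₀ + ν ξ):
  H₂: 431 − 1(413.8) = 17.24
  O₂: 371.1 − 0.5(413.8) = 164.2
  N₂: 1396 (inert)
  H₂O: 0 + 1(413.8) = 413.8
Total out = 17.24 + 164.2 + 1396 + 413.8 = 1991 mol/s.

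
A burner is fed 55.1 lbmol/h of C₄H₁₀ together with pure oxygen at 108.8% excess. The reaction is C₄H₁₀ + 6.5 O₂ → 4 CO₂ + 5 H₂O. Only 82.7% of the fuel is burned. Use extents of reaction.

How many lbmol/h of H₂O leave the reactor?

Stoichiometric O₂ = 6.5 × 55.1 = 358.2 lbmol/h; O₂ fed = 358.2 × 2.088 = 747.8 lbmol/h.
Fuel reacted = 0.827 × 55.1 → ξ = 45.57 lbmol/h.
Outlet (n = n₀ + ν ξ):
  C₄H₁₀: 55.1 − 1(45.57) = 9.532
  O₂: 747.8 − 6.5(45.57) = 451.6
  CO₂: 0 + 4(45.57) = 182.3
  H₂O: 0 + 5(45.57) = 227.8

228 lbmol/h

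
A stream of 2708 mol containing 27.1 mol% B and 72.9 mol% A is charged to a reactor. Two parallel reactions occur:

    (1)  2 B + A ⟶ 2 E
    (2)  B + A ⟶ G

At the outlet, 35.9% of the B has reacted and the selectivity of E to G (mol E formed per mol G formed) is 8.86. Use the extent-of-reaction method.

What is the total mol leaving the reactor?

2560 mol

Conversion of B: B consumed = 0.359 × 733.9 = 263.5 mol = 2ξ₁ + 1ξ₂.
Selectivity: 2ξ₁ / (1ξ₂) = 8.86 → ξ₁ = 4.43 ξ₂.
Substitute: (2·4.43 + 1) ξ₂ = 263.5 → ξ₂ = 26.72 mol, ξ₁ = 118.4 mol.
Outlet amounts (n = n₀ + Σ ν·ξ):
  B: 733.9 − 2(118.4) − 1(26.72) = 470.4
  A: 1974 − 1(118.4) − 1(26.72) = 1829
  E: 0 + 2(118.4) = 236.7
  G: 0 + 1(26.72) = 26.72
Total out = 470.4 + 1829 + 236.7 + 26.72 = 2563 mol.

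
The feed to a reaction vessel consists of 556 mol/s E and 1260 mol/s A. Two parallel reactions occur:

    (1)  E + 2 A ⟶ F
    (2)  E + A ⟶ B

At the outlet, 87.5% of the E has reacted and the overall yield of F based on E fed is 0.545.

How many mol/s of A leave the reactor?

470 mol/s

Yield of F: 1ξ₁ / 556 = 0.545 → ξ₁ = 303 mol/s.
Conversion of E: 1ξ₁ + 1ξ₂ = 0.875 × 556 = 486.5 → ξ₂ = 183.5 mol/s.
Outlet amounts (n = n₀ + Σ ν·ξ):
  E: 556 − 1(303) − 1(183.5) = 69.5
  A: 1260 − 2(303) − 1(183.5) = 470.5
  F: 0 + 1(303) = 303
  B: 0 + 1(183.5) = 183.5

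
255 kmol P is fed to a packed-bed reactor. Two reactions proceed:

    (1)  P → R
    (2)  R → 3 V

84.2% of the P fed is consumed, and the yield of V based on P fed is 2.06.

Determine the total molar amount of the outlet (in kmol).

605 kmol

Conversion of P: P consumed = 1ξ₁ = 0.842 × 255 → ξ₁ = 214.7 kmol.
Yield of V: 3ξ₂ / 255 = 2.06 → ξ₂ = 175.1 kmol.
Outlet amounts (n = n₀ + Σ ν·ξ):
  P: 255 − 1(214.7) = 40.29
  R: 0 + 1(214.7) − 1(175.1) = 39.61
  V: 0 + 3(175.1) = 525.3
Total out = 40.29 + 39.61 + 525.3 = 605.2 kmol.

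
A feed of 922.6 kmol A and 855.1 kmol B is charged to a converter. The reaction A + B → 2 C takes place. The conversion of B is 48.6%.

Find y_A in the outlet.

B reacted = 0.486 × 855.1 = 415.6 kmol; ν_B = −1, so ξ = 415.6/1 = 415.6 kmol.
Outlet amounts (n = n₀ + ν ξ):
  A: 922.6 − 1(415.6) = 507
  B: 855.1 − 1(415.6) = 439.5
  C: 0 + 2(415.6) = 831.2
Total out = 1778 kmol; y_A = 507 / 1778 = 0.2852.

0.285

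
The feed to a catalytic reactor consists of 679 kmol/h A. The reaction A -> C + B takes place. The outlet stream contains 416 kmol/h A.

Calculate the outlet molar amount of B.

263 kmol/h

For A: n = n₀ − 1ξ → 416 = 679 − 1ξ, giving ξ = 263 kmol/h.
Outlet amounts (n = n₀ + ν ξ):
  A: 679 − 1(263) = 416
  C: 0 + 1(263) = 263
  B: 0 + 1(263) = 263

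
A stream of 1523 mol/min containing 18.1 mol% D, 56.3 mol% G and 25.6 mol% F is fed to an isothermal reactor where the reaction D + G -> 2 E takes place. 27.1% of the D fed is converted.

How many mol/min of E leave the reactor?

D reacted = 0.271 × 275.7 = 74.7 mol/min; ν_D = −1, so ξ = 74.7/1 = 74.7 mol/min.
Outlet amounts (n = n₀ + ν ξ):
  D: 275.7 − 1(74.7) = 201
  G: 857.4 − 1(74.7) = 782.7
  E: 0 + 2(74.7) = 149.4
  F: 389.9 (inert)

149 mol/min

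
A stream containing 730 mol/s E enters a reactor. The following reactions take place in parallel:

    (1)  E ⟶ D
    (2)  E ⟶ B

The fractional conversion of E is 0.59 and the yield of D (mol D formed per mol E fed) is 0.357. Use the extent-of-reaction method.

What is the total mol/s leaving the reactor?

730 mol/s

Yield of D: 1ξ₁ / 730 = 0.357 → ξ₁ = 260.6 mol/s.
Conversion of E: 1ξ₁ + 1ξ₂ = 0.59 × 730 = 430.7 → ξ₂ = 170.1 mol/s.
Outlet amounts (n = n₀ + Σ ν·ξ):
  E: 730 − 1(260.6) − 1(170.1) = 299.3
  D: 0 + 1(260.6) = 260.6
  B: 0 + 1(170.1) = 170.1
Total out = 299.3 + 260.6 + 170.1 = 730 mol/s.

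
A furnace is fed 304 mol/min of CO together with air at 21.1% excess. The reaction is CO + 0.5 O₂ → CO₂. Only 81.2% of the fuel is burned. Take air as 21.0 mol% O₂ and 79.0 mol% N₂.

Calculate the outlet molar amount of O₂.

60.6 mol/min

Stoichiometric O₂ = 0.5 × 304 = 152 mol/min; O₂ fed = 152 × 1.211 = 184.1 mol/min.
N₂ fed = 184.1 × 79/21 = 692.5 mol/min.
Fuel reacted = 0.812 × 304 → ξ = 246.8 mol/min.
Outlet (n = n₀ + ν ξ):
  CO: 304 − 1(246.8) = 57.15
  O₂: 184.1 − 0.5(246.8) = 60.65
  N₂: 692.5 (inert)
  CO₂: 0 + 1(246.8) = 246.8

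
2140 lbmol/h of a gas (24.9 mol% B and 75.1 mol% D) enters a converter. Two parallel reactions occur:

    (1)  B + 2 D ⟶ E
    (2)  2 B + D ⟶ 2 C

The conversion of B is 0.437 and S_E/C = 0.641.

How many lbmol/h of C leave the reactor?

Conversion of B: B consumed = 0.437 × 532.9 = 232.9 lbmol/h = 1ξ₁ + 2ξ₂.
Selectivity: 1ξ₁ / (2ξ₂) = 0.641 → ξ₁ = 1.282 ξ₂.
Substitute: (1·1.282 + 2) ξ₂ = 232.9 → ξ₂ = 70.95 lbmol/h, ξ₁ = 90.96 lbmol/h.
Outlet amounts (n = n₀ + Σ ν·ξ):
  B: 532.9 − 1(90.96) − 2(70.95) = 300
  D: 1607 − 2(90.96) − 1(70.95) = 1354
  E: 0 + 1(90.96) = 90.96
  C: 0 + 2(70.95) = 141.9

142 lbmol/h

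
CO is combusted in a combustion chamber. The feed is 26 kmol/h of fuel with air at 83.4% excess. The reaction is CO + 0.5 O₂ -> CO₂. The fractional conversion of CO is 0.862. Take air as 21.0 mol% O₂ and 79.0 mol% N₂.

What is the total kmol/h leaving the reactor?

Stoichiometric O₂ = 0.5 × 26 = 13 kmol/h; O₂ fed = 13 × 1.834 = 23.84 kmol/h.
N₂ fed = 23.84 × 79/21 = 89.69 kmol/h.
Fuel reacted = 0.862 × 26 → ξ = 22.41 kmol/h.
Outlet (n = n₀ + ν ξ):
  CO: 26 − 1(22.41) = 3.588
  O₂: 23.84 − 0.5(22.41) = 12.64
  N₂: 89.69 (inert)
  CO₂: 0 + 1(22.41) = 22.41
Total out = 3.588 + 12.64 + 89.69 + 22.41 = 128.3 kmol/h.

128 kmol/h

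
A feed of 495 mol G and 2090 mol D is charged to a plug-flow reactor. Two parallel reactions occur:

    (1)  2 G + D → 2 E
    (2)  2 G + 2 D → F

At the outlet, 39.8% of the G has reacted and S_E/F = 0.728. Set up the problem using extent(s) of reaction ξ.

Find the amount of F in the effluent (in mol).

72.2 mol

Conversion of G: G consumed = 0.398 × 495 = 197 mol = 2ξ₁ + 2ξ₂.
Selectivity: 2ξ₁ / (1ξ₂) = 0.728 → ξ₁ = 0.364 ξ₂.
Substitute: (2·0.364 + 2) ξ₂ = 197 → ξ₂ = 72.22 mol, ξ₁ = 26.29 mol.
Outlet amounts (n = n₀ + Σ ν·ξ):
  G: 495 − 2(26.29) − 2(72.22) = 298
  D: 2090 − 1(26.29) − 2(72.22) = 1919
  E: 0 + 2(26.29) = 52.57
  F: 0 + 1(72.22) = 72.22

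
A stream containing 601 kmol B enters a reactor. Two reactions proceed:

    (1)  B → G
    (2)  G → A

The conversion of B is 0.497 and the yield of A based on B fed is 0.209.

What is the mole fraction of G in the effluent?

Conversion of B: B consumed = 1ξ₁ = 0.497 × 601 → ξ₁ = 298.7 kmol.
Yield of A: 1ξ₂ / 601 = 0.209 → ξ₂ = 125.6 kmol.
Outlet amounts (n = n₀ + Σ ν·ξ):
  B: 601 − 1(298.7) = 302.3
  G: 0 + 1(298.7) − 1(125.6) = 173.1
  A: 0 + 1(125.6) = 125.6
Total out = 601 kmol; y_G = 173.1 / 601 = 0.288.

0.288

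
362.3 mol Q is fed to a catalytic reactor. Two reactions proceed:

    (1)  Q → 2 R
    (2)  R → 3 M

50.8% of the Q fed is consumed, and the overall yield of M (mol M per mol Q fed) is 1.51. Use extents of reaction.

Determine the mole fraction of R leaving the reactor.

Conversion of Q: Q consumed = 1ξ₁ = 0.508 × 362.3 → ξ₁ = 184 mol.
Yield of M: 3ξ₂ / 362.3 = 1.51 → ξ₂ = 182.4 mol.
Outlet amounts (n = n₀ + Σ ν·ξ):
  Q: 362.3 − 1(184) = 178.3
  R: 0 + 2(184) − 1(182.4) = 185.7
  M: 0 + 3(182.4) = 547.1
Total out = 911.1 mol; y_R = 185.7 / 911.1 = 0.2039.

0.204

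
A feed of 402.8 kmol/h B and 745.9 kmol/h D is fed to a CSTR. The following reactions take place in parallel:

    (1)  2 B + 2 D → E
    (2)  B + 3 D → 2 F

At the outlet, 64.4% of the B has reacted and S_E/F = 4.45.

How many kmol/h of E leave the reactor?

123 kmol/h

Conversion of B: B consumed = 0.644 × 402.8 = 259.4 kmol/h = 2ξ₁ + 1ξ₂.
Selectivity: 1ξ₁ / (2ξ₂) = 4.45 → ξ₁ = 8.9 ξ₂.
Substitute: (2·8.9 + 1) ξ₂ = 259.4 → ξ₂ = 13.8 kmol/h, ξ₁ = 122.8 kmol/h.
Outlet amounts (n = n₀ + Σ ν·ξ):
  B: 402.8 − 2(122.8) − 1(13.8) = 143.4
  D: 745.9 − 2(122.8) − 3(13.8) = 458.9
  E: 0 + 1(122.8) = 122.8
  F: 0 + 2(13.8) = 27.6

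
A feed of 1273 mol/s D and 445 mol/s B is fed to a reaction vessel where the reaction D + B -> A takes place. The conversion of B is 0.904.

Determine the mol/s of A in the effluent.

B reacted = 0.904 × 445 = 402.3 mol/s; ν_B = −1, so ξ = 402.3/1 = 402.3 mol/s.
Outlet amounts (n = n₀ + ν ξ):
  D: 1273 − 1(402.3) = 870.7
  B: 445 − 1(402.3) = 42.72
  A: 0 + 1(402.3) = 402.3

402 mol/s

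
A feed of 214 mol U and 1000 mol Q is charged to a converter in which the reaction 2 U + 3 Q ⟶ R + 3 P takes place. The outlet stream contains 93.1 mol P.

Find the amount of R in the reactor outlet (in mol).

31 mol

For P: n = n₀ + 3ξ → 93.1 = 0 + 3ξ, giving ξ = 31.03 mol.
Outlet amounts (n = n₀ + ν ξ):
  U: 214 − 2(31.03) = 151.9
  Q: 1000 − 3(31.03) = 906.9
  R: 0 + 1(31.03) = 31.03
  P: 0 + 3(31.03) = 93.1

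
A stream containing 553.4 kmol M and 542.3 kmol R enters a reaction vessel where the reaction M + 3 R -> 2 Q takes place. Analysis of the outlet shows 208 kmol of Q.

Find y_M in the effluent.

0.506

For Q: n = n₀ + 2ξ → 208 = 0 + 2ξ, giving ξ = 104 kmol.
Outlet amounts (n = n₀ + ν ξ):
  M: 553.4 − 1(104) = 449.4
  R: 542.3 − 3(104) = 230.3
  Q: 0 + 2(104) = 208
Total out = 887.7 kmol; y_M = 449.4 / 887.7 = 0.5063.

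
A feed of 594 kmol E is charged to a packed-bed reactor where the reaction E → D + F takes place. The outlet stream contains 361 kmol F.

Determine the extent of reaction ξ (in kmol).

For F: n = n₀ + 1ξ → 361 = 0 + 1ξ, giving ξ = 361 kmol.
Outlet amounts (n = n₀ + ν ξ):
  E: 594 − 1(361) = 233
  D: 0 + 1(361) = 361
  F: 0 + 1(361) = 361

ξ = 361 kmol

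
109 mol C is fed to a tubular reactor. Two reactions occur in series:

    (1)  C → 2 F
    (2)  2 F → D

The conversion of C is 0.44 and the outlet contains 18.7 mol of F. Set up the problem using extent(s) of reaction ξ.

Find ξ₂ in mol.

Conversion of C: C consumed = 1ξ₁ = 0.44 × 109 → ξ₁ = 47.96 mol.
F balance: n_F = 0 + 2ξ₁ − 2ξ₂ = 18.7 → ξ₂ = (2·47.96 − 18.7)/2 = 38.61 mol.
Outlet amounts (n = n₀ + Σ ν·ξ):
  C: 109 − 1(47.96) = 61.04
  F: 0 + 2(47.96) − 2(38.61) = 18.7
  D: 0 + 1(38.61) = 38.61

ξ₂ = 38.6 mol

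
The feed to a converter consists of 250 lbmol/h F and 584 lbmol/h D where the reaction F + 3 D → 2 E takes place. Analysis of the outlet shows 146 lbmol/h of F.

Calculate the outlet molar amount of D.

272 lbmol/h

For F: n = n₀ − 1ξ → 146 = 250 − 1ξ, giving ξ = 104 lbmol/h.
Outlet amounts (n = n₀ + ν ξ):
  F: 250 − 1(104) = 146
  D: 584 − 3(104) = 272
  E: 0 + 2(104) = 208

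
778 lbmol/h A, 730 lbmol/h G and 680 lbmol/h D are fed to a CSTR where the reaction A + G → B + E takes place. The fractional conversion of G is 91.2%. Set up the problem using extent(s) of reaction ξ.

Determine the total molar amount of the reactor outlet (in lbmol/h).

2190 lbmol/h

G reacted = 0.912 × 730 = 665.8 lbmol/h; ν_G = −1, so ξ = 665.8/1 = 665.8 lbmol/h.
Outlet amounts (n = n₀ + ν ξ):
  A: 778 − 1(665.8) = 112.2
  G: 730 − 1(665.8) = 64.24
  B: 0 + 1(665.8) = 665.8
  E: 0 + 1(665.8) = 665.8
  D: 680 (inert)
Total out = 112.2 + 64.24 + 665.8 + 665.8 + 680 = 2188 lbmol/h.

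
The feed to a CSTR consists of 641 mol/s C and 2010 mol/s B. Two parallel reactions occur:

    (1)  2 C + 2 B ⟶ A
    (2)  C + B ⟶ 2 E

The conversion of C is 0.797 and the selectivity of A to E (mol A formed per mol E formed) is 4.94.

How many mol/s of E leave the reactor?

Conversion of C: C consumed = 0.797 × 641 = 510.9 mol/s = 2ξ₁ + 1ξ₂.
Selectivity: 1ξ₁ / (2ξ₂) = 4.94 → ξ₁ = 9.88 ξ₂.
Substitute: (2·9.88 + 1) ξ₂ = 510.9 → ξ₂ = 24.61 mol/s, ξ₁ = 243.1 mol/s.
Outlet amounts (n = n₀ + Σ ν·ξ):
  C: 641 − 2(243.1) − 1(24.61) = 130.1
  B: 2010 − 2(243.1) − 1(24.61) = 1499
  A: 0 + 1(243.1) = 243.1
  E: 0 + 2(24.61) = 49.22

49.2 mol/s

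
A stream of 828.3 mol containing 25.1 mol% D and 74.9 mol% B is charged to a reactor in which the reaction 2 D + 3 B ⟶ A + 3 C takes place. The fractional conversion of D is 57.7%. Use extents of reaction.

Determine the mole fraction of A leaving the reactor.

D reacted = 0.577 × 207.9 = 120 mol; ν_D = −2, so ξ = 120/2 = 59.98 mol.
Outlet amounts (n = n₀ + ν ξ):
  D: 207.9 − 2(59.98) = 87.94
  B: 620.4 − 3(59.98) = 440.5
  A: 0 + 1(59.98) = 59.98
  C: 0 + 3(59.98) = 179.9
Total out = 768.3 mol; y_A = 59.98 / 768.3 = 0.07807.

0.0781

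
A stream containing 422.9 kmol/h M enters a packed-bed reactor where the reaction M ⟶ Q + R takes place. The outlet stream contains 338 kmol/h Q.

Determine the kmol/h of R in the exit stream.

For Q: n = n₀ + 1ξ → 338 = 0 + 1ξ, giving ξ = 338 kmol/h.
Outlet amounts (n = n₀ + ν ξ):
  M: 422.9 − 1(338) = 84.9
  Q: 0 + 1(338) = 338
  R: 0 + 1(338) = 338

338 kmol/h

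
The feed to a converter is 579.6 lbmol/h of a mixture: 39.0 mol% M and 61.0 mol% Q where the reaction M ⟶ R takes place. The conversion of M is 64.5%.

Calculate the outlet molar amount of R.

M reacted = 0.645 × 226 = 145.8 lbmol/h; ν_M = −1, so ξ = 145.8/1 = 145.8 lbmol/h.
Outlet amounts (n = n₀ + ν ξ):
  M: 226 − 1(145.8) = 80.25
  R: 0 + 1(145.8) = 145.8
  Q: 353.6 (inert)

146 lbmol/h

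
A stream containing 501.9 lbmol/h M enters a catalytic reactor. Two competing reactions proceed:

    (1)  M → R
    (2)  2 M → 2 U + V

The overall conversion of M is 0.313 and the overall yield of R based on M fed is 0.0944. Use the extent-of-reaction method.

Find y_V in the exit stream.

0.0985

Yield of R: 1ξ₁ / 501.9 = 0.0944 → ξ₁ = 47.38 lbmol/h.
Conversion of M: 1ξ₁ + 2ξ₂ = 0.313 × 501.9 = 157.1 → ξ₂ = 54.86 lbmol/h.
Outlet amounts (n = n₀ + Σ ν·ξ):
  M: 501.9 − 1(47.38) − 2(54.86) = 344.8
  R: 0 + 1(47.38) = 47.38
  U: 0 + 2(54.86) = 109.7
  V: 0 + 1(54.86) = 54.86
Total out = 556.8 lbmol/h; y_V = 54.86 / 556.8 = 0.09853.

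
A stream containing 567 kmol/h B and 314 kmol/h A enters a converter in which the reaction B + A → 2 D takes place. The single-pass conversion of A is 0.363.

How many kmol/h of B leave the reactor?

A reacted = 0.363 × 314 = 114 kmol/h; ν_A = −1, so ξ = 114/1 = 114 kmol/h.
Outlet amounts (n = n₀ + ν ξ):
  B: 567 − 1(114) = 453
  A: 314 − 1(114) = 200
  D: 0 + 2(114) = 228

453 kmol/h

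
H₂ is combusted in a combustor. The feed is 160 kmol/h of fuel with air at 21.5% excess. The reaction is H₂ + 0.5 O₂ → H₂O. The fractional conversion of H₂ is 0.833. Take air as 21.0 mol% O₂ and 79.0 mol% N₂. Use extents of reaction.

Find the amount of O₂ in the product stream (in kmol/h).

30.6 kmol/h

Stoichiometric O₂ = 0.5 × 160 = 80 kmol/h; O₂ fed = 80 × 1.215 = 97.2 kmol/h.
N₂ fed = 97.2 × 79/21 = 365.7 kmol/h.
Fuel reacted = 0.833 × 160 → ξ = 133.3 kmol/h.
Outlet (n = n₀ + ν ξ):
  H₂: 160 − 1(133.3) = 26.72
  O₂: 97.2 − 0.5(133.3) = 30.56
  N₂: 365.7 (inert)
  H₂O: 0 + 1(133.3) = 133.3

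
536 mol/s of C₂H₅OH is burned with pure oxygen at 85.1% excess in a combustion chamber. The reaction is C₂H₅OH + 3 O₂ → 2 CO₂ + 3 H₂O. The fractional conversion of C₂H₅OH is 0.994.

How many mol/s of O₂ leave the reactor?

Stoichiometric O₂ = 3 × 536 = 1608 mol/s; O₂ fed = 1608 × 1.851 = 2976 mol/s.
Fuel reacted = 0.994 × 536 → ξ = 532.8 mol/s.
Outlet (n = n₀ + ν ξ):
  C₂H₅OH: 536 − 1(532.8) = 3.216
  O₂: 2976 − 3(532.8) = 1378
  CO₂: 0 + 2(532.8) = 1066
  H₂O: 0 + 3(532.8) = 1598

1380 mol/s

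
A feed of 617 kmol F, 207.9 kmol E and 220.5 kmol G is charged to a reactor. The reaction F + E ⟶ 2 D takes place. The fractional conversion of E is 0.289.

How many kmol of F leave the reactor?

557 kmol

E reacted = 0.289 × 207.9 = 60.08 kmol; ν_E = −1, so ξ = 60.08/1 = 60.08 kmol.
Outlet amounts (n = n₀ + ν ξ):
  F: 617 − 1(60.08) = 556.9
  E: 207.9 − 1(60.08) = 147.8
  D: 0 + 2(60.08) = 120.2
  G: 220.5 (inert)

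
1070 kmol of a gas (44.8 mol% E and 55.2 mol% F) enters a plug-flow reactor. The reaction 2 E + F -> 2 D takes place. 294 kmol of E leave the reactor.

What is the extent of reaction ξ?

For E: n = n₀ − 2ξ → 294 = 479.4 − 2ξ, giving ξ = 92.68 kmol.
Outlet amounts (n = n₀ + ν ξ):
  E: 479.4 − 2(92.68) = 294
  F: 590.6 − 1(92.68) = 498
  D: 0 + 2(92.68) = 185.4

ξ = 92.7 kmol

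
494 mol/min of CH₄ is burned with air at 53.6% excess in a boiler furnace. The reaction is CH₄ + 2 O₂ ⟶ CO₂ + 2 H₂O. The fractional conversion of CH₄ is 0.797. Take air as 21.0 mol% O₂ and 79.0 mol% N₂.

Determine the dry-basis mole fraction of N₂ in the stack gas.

0.823

Stoichiometric O₂ = 2 × 494 = 988 mol/min; O₂ fed = 988 × 1.536 = 1518 mol/min.
N₂ fed = 1518 × 79/21 = 5709 mol/min.
Fuel reacted = 0.797 × 494 → ξ = 393.7 mol/min.
Outlet (n = n₀ + ν ξ):
  CH₄: 494 − 1(393.7) = 100.3
  O₂: 1518 − 2(393.7) = 730.1
  N₂: 5709 (inert)
  CO₂: 0 + 1(393.7) = 393.7
  H₂O: 0 + 2(393.7) = 787.4
Dry total = 6933 mol/min; y_N₂ (dry) = 5709 / 6933 = 0.8234.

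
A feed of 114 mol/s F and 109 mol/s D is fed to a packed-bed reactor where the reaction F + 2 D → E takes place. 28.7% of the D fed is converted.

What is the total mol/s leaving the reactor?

192 mol/s

D reacted = 0.287 × 109 = 31.28 mol/s; ν_D = −2, so ξ = 31.28/2 = 15.64 mol/s.
Outlet amounts (n = n₀ + ν ξ):
  F: 114 − 1(15.64) = 98.36
  D: 109 − 2(15.64) = 77.72
  E: 0 + 1(15.64) = 15.64
Total out = 98.36 + 77.72 + 15.64 = 191.7 mol/s.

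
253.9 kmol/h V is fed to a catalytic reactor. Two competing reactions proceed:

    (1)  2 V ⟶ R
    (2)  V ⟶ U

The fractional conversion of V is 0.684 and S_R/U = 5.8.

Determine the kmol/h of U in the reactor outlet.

13.8 kmol/h

Conversion of V: V consumed = 0.684 × 253.9 = 173.7 kmol/h = 2ξ₁ + 1ξ₂.
Selectivity: 1ξ₁ / (1ξ₂) = 5.8 → ξ₁ = 5.8 ξ₂.
Substitute: (2·5.8 + 1) ξ₂ = 173.7 → ξ₂ = 13.78 kmol/h, ξ₁ = 79.94 kmol/h.
Outlet amounts (n = n₀ + Σ ν·ξ):
  V: 253.9 − 2(79.94) − 1(13.78) = 80.23
  R: 0 + 1(79.94) = 79.94
  U: 0 + 1(13.78) = 13.78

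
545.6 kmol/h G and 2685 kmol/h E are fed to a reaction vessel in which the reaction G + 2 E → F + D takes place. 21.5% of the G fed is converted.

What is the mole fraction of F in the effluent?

0.0377

G reacted = 0.215 × 545.6 = 117.3 kmol/h; ν_G = −1, so ξ = 117.3/1 = 117.3 kmol/h.
Outlet amounts (n = n₀ + ν ξ):
  G: 545.6 − 1(117.3) = 428.3
  E: 2685 − 2(117.3) = 2450
  F: 0 + 1(117.3) = 117.3
  D: 0 + 1(117.3) = 117.3
Total out = 3113 kmol/h; y_F = 117.3 / 3113 = 0.03768.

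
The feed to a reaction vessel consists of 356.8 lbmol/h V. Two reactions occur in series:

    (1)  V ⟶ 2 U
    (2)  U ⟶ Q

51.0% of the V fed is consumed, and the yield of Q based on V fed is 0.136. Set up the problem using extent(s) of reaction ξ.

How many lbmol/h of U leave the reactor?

315 lbmol/h

Conversion of V: V consumed = 1ξ₁ = 0.51 × 356.8 → ξ₁ = 182 lbmol/h.
Yield of Q: 1ξ₂ / 356.8 = 0.136 → ξ₂ = 48.52 lbmol/h.
Outlet amounts (n = n₀ + Σ ν·ξ):
  V: 356.8 − 1(182) = 174.8
  U: 0 + 2(182) − 1(48.52) = 315.4
  Q: 0 + 1(48.52) = 48.52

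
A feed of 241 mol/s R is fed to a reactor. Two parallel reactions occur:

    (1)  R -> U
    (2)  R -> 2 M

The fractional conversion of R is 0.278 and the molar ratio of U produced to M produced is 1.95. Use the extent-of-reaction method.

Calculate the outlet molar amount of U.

Conversion of R: R consumed = 0.278 × 241 = 67 mol/s = 1ξ₁ + 1ξ₂.
Selectivity: 1ξ₁ / (2ξ₂) = 1.95 → ξ₁ = 3.9 ξ₂.
Substitute: (1·3.9 + 1) ξ₂ = 67 → ξ₂ = 13.67 mol/s, ξ₁ = 53.32 mol/s.
Outlet amounts (n = n₀ + Σ ν·ξ):
  R: 241 − 1(53.32) − 1(13.67) = 174
  U: 0 + 1(53.32) = 53.32
  M: 0 + 2(13.67) = 27.35

53.3 mol/s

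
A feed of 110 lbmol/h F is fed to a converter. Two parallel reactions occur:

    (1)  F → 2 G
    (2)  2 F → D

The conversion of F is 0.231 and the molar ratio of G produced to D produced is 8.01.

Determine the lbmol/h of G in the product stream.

33.9 lbmol/h

Conversion of F: F consumed = 0.231 × 110 = 25.41 lbmol/h = 1ξ₁ + 2ξ₂.
Selectivity: 2ξ₁ / (1ξ₂) = 8.01 → ξ₁ = 4.005 ξ₂.
Substitute: (1·4.005 + 2) ξ₂ = 25.41 → ξ₂ = 4.231 lbmol/h, ξ₁ = 16.95 lbmol/h.
Outlet amounts (n = n₀ + Σ ν·ξ):
  F: 110 − 1(16.95) − 2(4.231) = 84.59
  G: 0 + 2(16.95) = 33.89
  D: 0 + 1(4.231) = 4.231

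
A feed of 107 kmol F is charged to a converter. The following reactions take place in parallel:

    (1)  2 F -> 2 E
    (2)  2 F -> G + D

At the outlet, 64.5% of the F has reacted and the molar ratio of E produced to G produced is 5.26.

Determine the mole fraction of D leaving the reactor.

0.0888

Conversion of F: F consumed = 0.645 × 107 = 69.02 kmol = 2ξ₁ + 2ξ₂.
Selectivity: 2ξ₁ / (1ξ₂) = 5.26 → ξ₁ = 2.63 ξ₂.
Substitute: (2·2.63 + 2) ξ₂ = 69.02 → ξ₂ = 9.506 kmol, ξ₁ = 25 kmol.
Outlet amounts (n = n₀ + Σ ν·ξ):
  F: 107 − 2(25) − 2(9.506) = 37.98
  E: 0 + 2(25) = 50
  G: 0 + 1(9.506) = 9.506
  D: 0 + 1(9.506) = 9.506
Total out = 107 kmol; y_D = 9.506 / 107 = 0.08884.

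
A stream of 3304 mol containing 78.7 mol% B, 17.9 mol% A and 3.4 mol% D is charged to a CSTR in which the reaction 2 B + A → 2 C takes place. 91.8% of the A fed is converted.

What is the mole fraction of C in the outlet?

A reacted = 0.918 × 591.4 = 542.9 mol; ν_A = −1, so ξ = 542.9/1 = 542.9 mol.
Outlet amounts (n = n₀ + ν ξ):
  B: 2600 − 2(542.9) = 1514
  A: 591.4 − 1(542.9) = 48.5
  C: 0 + 2(542.9) = 1086
  D: 112.3 (inert)
Total out = 2761 mol; y_C = 1086 / 2761 = 0.3933.

0.393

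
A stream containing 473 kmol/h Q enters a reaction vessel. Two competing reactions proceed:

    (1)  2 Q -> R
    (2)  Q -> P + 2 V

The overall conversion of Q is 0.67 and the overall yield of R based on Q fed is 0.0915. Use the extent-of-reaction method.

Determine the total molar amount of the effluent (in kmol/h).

890 kmol/h

Yield of R: 1ξ₁ / 473 = 0.0915 → ξ₁ = 43.28 kmol/h.
Conversion of Q: 2ξ₁ + 1ξ₂ = 0.67 × 473 = 316.9 → ξ₂ = 230.4 kmol/h.
Outlet amounts (n = n₀ + Σ ν·ξ):
  Q: 473 − 2(43.28) − 1(230.4) = 156.1
  R: 0 + 1(43.28) = 43.28
  P: 0 + 1(230.4) = 230.4
  V: 0 + 2(230.4) = 460.7
Total out = 156.1 + 43.28 + 230.4 + 460.7 = 890.4 kmol/h.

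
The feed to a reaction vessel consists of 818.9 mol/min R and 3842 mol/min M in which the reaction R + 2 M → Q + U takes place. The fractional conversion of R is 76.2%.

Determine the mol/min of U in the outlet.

624 mol/min

R reacted = 0.762 × 818.9 = 624 mol/min; ν_R = −1, so ξ = 624/1 = 624 mol/min.
Outlet amounts (n = n₀ + ν ξ):
  R: 818.9 − 1(624) = 194.9
  M: 3842 − 2(624) = 2594
  Q: 0 + 1(624) = 624
  U: 0 + 1(624) = 624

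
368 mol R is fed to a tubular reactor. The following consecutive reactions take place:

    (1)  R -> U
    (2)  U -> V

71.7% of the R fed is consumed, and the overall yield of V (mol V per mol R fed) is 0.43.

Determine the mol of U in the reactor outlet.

106 mol

Conversion of R: R consumed = 1ξ₁ = 0.717 × 368 → ξ₁ = 263.9 mol.
Yield of V: 1ξ₂ / 368 = 0.43 → ξ₂ = 158.2 mol.
Outlet amounts (n = n₀ + Σ ν·ξ):
  R: 368 − 1(263.9) = 104.1
  U: 0 + 1(263.9) − 1(158.2) = 105.6
  V: 0 + 1(158.2) = 158.2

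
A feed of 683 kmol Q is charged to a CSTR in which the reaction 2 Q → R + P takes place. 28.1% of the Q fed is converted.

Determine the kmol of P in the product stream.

Q reacted = 0.281 × 683 = 191.9 kmol; ν_Q = −2, so ξ = 191.9/2 = 95.96 kmol.
Outlet amounts (n = n₀ + ν ξ):
  Q: 683 − 2(95.96) = 491.1
  R: 0 + 1(95.96) = 95.96
  P: 0 + 1(95.96) = 95.96

96 kmol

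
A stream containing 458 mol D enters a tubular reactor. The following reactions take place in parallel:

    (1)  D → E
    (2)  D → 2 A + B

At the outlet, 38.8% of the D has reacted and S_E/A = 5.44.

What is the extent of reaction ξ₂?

Conversion of D: D consumed = 0.388 × 458 = 177.7 mol = 1ξ₁ + 1ξ₂.
Selectivity: 1ξ₁ / (2ξ₂) = 5.44 → ξ₁ = 10.88 ξ₂.
Substitute: (1·10.88 + 1) ξ₂ = 177.7 → ξ₂ = 14.96 mol, ξ₁ = 162.7 mol.
Outlet amounts (n = n₀ + Σ ν·ξ):
  D: 458 − 1(162.7) − 1(14.96) = 280.3
  E: 0 + 1(162.7) = 162.7
  A: 0 + 2(14.96) = 29.92
  B: 0 + 1(14.96) = 14.96

ξ₂ = 15 mol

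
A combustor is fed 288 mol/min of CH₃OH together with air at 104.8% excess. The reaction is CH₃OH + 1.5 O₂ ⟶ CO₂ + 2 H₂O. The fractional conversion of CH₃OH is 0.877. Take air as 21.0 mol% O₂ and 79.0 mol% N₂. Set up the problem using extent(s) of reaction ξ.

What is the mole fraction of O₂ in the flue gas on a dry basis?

Stoichiometric O₂ = 1.5 × 288 = 432 mol/min; O₂ fed = 432 × 2.048 = 884.7 mol/min.
N₂ fed = 884.7 × 79/21 = 3328 mol/min.
Fuel reacted = 0.877 × 288 → ξ = 252.6 mol/min.
Outlet (n = n₀ + ν ξ):
  CH₃OH: 288 − 1(252.6) = 35.42
  O₂: 884.7 − 1.5(252.6) = 505.9
  N₂: 3328 (inert)
  CO₂: 0 + 1(252.6) = 252.6
  H₂O: 0 + 2(252.6) = 505.2
Dry total = 4122 mol/min; y_O₂ (dry) = 505.9 / 4122 = 0.1227.

0.123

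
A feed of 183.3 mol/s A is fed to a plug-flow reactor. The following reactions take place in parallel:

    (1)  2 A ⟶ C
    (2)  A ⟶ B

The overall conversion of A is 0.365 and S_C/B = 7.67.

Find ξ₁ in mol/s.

ξ₁ = 31.4 mol/s

Conversion of A: A consumed = 0.365 × 183.3 = 66.9 mol/s = 2ξ₁ + 1ξ₂.
Selectivity: 1ξ₁ / (1ξ₂) = 7.67 → ξ₁ = 7.67 ξ₂.
Substitute: (2·7.67 + 1) ξ₂ = 66.9 → ξ₂ = 4.095 mol/s, ξ₁ = 31.4 mol/s.
Outlet amounts (n = n₀ + Σ ν·ξ):
  A: 183.3 − 2(31.4) − 1(4.095) = 116.4
  C: 0 + 1(31.4) = 31.4
  B: 0 + 1(4.095) = 4.095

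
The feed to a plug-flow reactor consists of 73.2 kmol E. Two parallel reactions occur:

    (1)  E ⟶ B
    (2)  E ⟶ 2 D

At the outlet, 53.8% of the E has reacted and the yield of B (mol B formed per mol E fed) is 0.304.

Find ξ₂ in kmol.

ξ₂ = 17.1 kmol

Yield of B: 1ξ₁ / 73.2 = 0.304 → ξ₁ = 22.25 kmol.
Conversion of E: 1ξ₁ + 1ξ₂ = 0.538 × 73.2 = 39.38 → ξ₂ = 17.13 kmol.
Outlet amounts (n = n₀ + Σ ν·ξ):
  E: 73.2 − 1(22.25) − 1(17.13) = 33.82
  B: 0 + 1(22.25) = 22.25
  D: 0 + 2(17.13) = 34.26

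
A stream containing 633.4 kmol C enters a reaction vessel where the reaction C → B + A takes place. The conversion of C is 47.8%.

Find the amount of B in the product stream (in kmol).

C reacted = 0.478 × 633.4 = 302.8 kmol; ν_C = −1, so ξ = 302.8/1 = 302.8 kmol.
Outlet amounts (n = n₀ + ν ξ):
  C: 633.4 − 1(302.8) = 330.6
  B: 0 + 1(302.8) = 302.8
  A: 0 + 1(302.8) = 302.8

303 kmol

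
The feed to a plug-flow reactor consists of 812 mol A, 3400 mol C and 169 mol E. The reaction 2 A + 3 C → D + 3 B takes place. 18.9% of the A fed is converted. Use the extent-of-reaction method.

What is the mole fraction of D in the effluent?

A reacted = 0.189 × 812 = 153.5 mol; ν_A = −2, so ξ = 153.5/2 = 76.73 mol.
Outlet amounts (n = n₀ + ν ξ):
  A: 812 − 2(76.73) = 658.5
  C: 3400 − 3(76.73) = 3170
  D: 0 + 1(76.73) = 76.73
  B: 0 + 3(76.73) = 230.2
  E: 169 (inert)
Total out = 4304 mol; y_D = 76.73 / 4304 = 0.01783.

0.0178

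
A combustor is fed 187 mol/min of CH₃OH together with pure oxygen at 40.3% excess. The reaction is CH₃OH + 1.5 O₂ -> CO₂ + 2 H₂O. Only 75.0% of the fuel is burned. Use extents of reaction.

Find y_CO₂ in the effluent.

Stoichiometric O₂ = 1.5 × 187 = 280.5 mol/min; O₂ fed = 280.5 × 1.403 = 393.5 mol/min.
Fuel reacted = 0.75 × 187 → ξ = 140.2 mol/min.
Outlet (n = n₀ + ν ξ):
  CH₃OH: 187 − 1(140.2) = 46.75
  O₂: 393.5 − 1.5(140.2) = 183.2
  CO₂: 0 + 1(140.2) = 140.2
  H₂O: 0 + 2(140.2) = 280.5
Total out = 650.7 mol/min; y_CO₂ = 140.2 / 650.7 = 0.2155.

0.216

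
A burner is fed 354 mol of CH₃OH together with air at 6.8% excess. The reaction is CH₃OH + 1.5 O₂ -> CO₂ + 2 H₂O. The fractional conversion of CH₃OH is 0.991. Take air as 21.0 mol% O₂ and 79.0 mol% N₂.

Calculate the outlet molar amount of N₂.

Stoichiometric O₂ = 1.5 × 354 = 531 mol; O₂ fed = 531 × 1.068 = 567.1 mol.
N₂ fed = 567.1 × 79/21 = 2133 mol.
Fuel reacted = 0.991 × 354 → ξ = 350.8 mol.
Outlet (n = n₀ + ν ξ):
  CH₃OH: 354 − 1(350.8) = 3.186
  O₂: 567.1 − 1.5(350.8) = 40.89
  N₂: 2133 (inert)
  CO₂: 0 + 1(350.8) = 350.8
  H₂O: 0 + 2(350.8) = 701.6

2130 mol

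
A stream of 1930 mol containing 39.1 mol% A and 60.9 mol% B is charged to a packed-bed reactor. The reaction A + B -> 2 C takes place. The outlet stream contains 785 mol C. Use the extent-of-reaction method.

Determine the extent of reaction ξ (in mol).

For C: n = n₀ + 2ξ → 785 = 0 + 2ξ, giving ξ = 392.5 mol.
Outlet amounts (n = n₀ + ν ξ):
  A: 754.6 − 1(392.5) = 362.1
  B: 1175 − 1(392.5) = 782.9
  C: 0 + 2(392.5) = 785

ξ = 392 mol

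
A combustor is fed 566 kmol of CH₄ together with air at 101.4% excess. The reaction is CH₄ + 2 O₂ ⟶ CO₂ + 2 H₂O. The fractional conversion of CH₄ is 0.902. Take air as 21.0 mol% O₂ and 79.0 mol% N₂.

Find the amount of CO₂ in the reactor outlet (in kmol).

511 kmol

Stoichiometric O₂ = 2 × 566 = 1132 kmol; O₂ fed = 1132 × 2.014 = 2280 kmol.
N₂ fed = 2280 × 79/21 = 8577 kmol.
Fuel reacted = 0.902 × 566 → ξ = 510.5 kmol.
Outlet (n = n₀ + ν ξ):
  CH₄: 566 − 1(510.5) = 55.47
  O₂: 2280 − 2(510.5) = 1259
  N₂: 8577 (inert)
  CO₂: 0 + 1(510.5) = 510.5
  H₂O: 0 + 2(510.5) = 1021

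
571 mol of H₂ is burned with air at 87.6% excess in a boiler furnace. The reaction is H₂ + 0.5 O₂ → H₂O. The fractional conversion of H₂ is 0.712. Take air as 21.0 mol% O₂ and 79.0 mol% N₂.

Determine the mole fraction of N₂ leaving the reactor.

0.69

Stoichiometric O₂ = 0.5 × 571 = 285.5 mol; O₂ fed = 285.5 × 1.876 = 535.6 mol.
N₂ fed = 535.6 × 79/21 = 2015 mol.
Fuel reacted = 0.712 × 571 → ξ = 406.6 mol.
Outlet (n = n₀ + ν ξ):
  H₂: 571 − 1(406.6) = 164.4
  O₂: 535.6 − 0.5(406.6) = 332.3
  N₂: 2015 (inert)
  H₂O: 0 + 1(406.6) = 406.6
Total out = 2918 mol; y_N₂ = 2015 / 2918 = 0.6905.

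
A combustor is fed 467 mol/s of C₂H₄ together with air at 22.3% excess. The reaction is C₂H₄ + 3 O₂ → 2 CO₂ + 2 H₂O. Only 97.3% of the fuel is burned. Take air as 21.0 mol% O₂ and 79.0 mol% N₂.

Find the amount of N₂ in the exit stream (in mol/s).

6450 mol/s

Stoichiometric O₂ = 3 × 467 = 1401 mol/s; O₂ fed = 1401 × 1.223 = 1713 mol/s.
N₂ fed = 1713 × 79/21 = 6446 mol/s.
Fuel reacted = 0.973 × 467 → ξ = 454.4 mol/s.
Outlet (n = n₀ + ν ξ):
  C₂H₄: 467 − 1(454.4) = 12.61
  O₂: 1713 − 3(454.4) = 350.3
  N₂: 6446 (inert)
  CO₂: 0 + 2(454.4) = 908.8
  H₂O: 0 + 2(454.4) = 908.8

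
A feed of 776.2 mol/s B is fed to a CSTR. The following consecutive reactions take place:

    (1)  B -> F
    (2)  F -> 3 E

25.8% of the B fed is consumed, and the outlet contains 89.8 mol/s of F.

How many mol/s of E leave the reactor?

Conversion of B: B consumed = 1ξ₁ = 0.258 × 776.2 → ξ₁ = 200.3 mol/s.
F balance: n_F = 0 + 1ξ₁ − 1ξ₂ = 89.8 → ξ₂ = (1·200.3 − 89.8)/1 = 110.5 mol/s.
Outlet amounts (n = n₀ + Σ ν·ξ):
  B: 776.2 − 1(200.3) = 575.9
  F: 0 + 1(200.3) − 1(110.5) = 89.8
  E: 0 + 3(110.5) = 331.4

331 mol/s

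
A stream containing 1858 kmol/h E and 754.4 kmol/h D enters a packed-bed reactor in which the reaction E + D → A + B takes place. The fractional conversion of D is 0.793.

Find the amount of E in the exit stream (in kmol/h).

1260 kmol/h

D reacted = 0.793 × 754.4 = 598.2 kmol/h; ν_D = −1, so ξ = 598.2/1 = 598.2 kmol/h.
Outlet amounts (n = n₀ + ν ξ):
  E: 1858 − 1(598.2) = 1260
  D: 754.4 − 1(598.2) = 156.2
  A: 0 + 1(598.2) = 598.2
  B: 0 + 1(598.2) = 598.2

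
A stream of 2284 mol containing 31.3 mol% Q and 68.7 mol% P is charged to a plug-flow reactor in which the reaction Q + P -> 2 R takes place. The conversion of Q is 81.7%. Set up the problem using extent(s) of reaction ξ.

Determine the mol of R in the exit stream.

Q reacted = 0.817 × 714.9 = 584.1 mol; ν_Q = −1, so ξ = 584.1/1 = 584.1 mol.
Outlet amounts (n = n₀ + ν ξ):
  Q: 714.9 − 1(584.1) = 130.8
  P: 1569 − 1(584.1) = 985
  R: 0 + 2(584.1) = 1168

1170 mol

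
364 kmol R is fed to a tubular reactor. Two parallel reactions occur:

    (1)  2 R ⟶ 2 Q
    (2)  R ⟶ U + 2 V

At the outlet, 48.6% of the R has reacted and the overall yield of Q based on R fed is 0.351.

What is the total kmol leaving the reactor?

Yield of Q: 2ξ₁ / 364 = 0.351 → ξ₁ = 63.88 kmol.
Conversion of R: 2ξ₁ + 1ξ₂ = 0.486 × 364 = 176.9 → ξ₂ = 49.14 kmol.
Outlet amounts (n = n₀ + Σ ν·ξ):
  R: 364 − 2(63.88) − 1(49.14) = 187.1
  Q: 0 + 2(63.88) = 127.8
  U: 0 + 1(49.14) = 49.14
  V: 0 + 2(49.14) = 98.28
Total out = 187.1 + 127.8 + 49.14 + 98.28 = 462.3 kmol.

462 kmol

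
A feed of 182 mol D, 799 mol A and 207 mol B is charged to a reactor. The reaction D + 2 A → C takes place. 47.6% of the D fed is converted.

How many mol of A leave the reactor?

D reacted = 0.476 × 182 = 86.63 mol; ν_D = −1, so ξ = 86.63/1 = 86.63 mol.
Outlet amounts (n = n₀ + ν ξ):
  D: 182 − 1(86.63) = 95.37
  A: 799 − 2(86.63) = 625.7
  C: 0 + 1(86.63) = 86.63
  B: 207 (inert)

626 mol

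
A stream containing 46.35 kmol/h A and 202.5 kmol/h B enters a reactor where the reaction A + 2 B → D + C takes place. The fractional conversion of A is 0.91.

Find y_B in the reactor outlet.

A reacted = 0.91 × 46.35 = 42.18 kmol/h; ν_A = −1, so ξ = 42.18/1 = 42.18 kmol/h.
Outlet amounts (n = n₀ + ν ξ):
  A: 46.35 − 1(42.18) = 4.172
  B: 202.5 − 2(42.18) = 118.1
  D: 0 + 1(42.18) = 42.18
  C: 0 + 1(42.18) = 42.18
Total out = 206.7 kmol/h; y_B = 118.1 / 206.7 = 0.5716.

0.572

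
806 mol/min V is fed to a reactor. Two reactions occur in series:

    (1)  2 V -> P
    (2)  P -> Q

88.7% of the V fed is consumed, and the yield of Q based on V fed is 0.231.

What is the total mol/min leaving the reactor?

Conversion of V: V consumed = 2ξ₁ = 0.887 × 806 → ξ₁ = 357.5 mol/min.
Yield of Q: 1ξ₂ / 806 = 0.231 → ξ₂ = 186.2 mol/min.
Outlet amounts (n = n₀ + Σ ν·ξ):
  V: 806 − 2(357.5) = 91.08
  P: 0 + 1(357.5) − 1(186.2) = 171.3
  Q: 0 + 1(186.2) = 186.2
Total out = 91.08 + 171.3 + 186.2 = 448.5 mol/min.

449 mol/min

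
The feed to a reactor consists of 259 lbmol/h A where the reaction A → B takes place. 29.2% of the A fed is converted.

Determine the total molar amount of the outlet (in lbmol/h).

A reacted = 0.292 × 259 = 75.63 lbmol/h; ν_A = −1, so ξ = 75.63/1 = 75.63 lbmol/h.
Outlet amounts (n = n₀ + ν ξ):
  A: 259 − 1(75.63) = 183.4
  B: 0 + 1(75.63) = 75.63
Total out = 183.4 + 75.63 = 259 lbmol/h.

259 lbmol/h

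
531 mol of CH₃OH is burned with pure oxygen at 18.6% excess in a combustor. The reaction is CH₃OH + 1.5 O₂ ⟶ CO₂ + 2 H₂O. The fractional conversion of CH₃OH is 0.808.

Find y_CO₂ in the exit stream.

0.254

Stoichiometric O₂ = 1.5 × 531 = 796.5 mol; O₂ fed = 796.5 × 1.186 = 944.6 mol.
Fuel reacted = 0.808 × 531 → ξ = 429 mol.
Outlet (n = n₀ + ν ξ):
  CH₃OH: 531 − 1(429) = 102
  O₂: 944.6 − 1.5(429) = 301.1
  CO₂: 0 + 1(429) = 429
  H₂O: 0 + 2(429) = 858.1
Total out = 1690 mol; y_CO₂ = 429 / 1690 = 0.2538.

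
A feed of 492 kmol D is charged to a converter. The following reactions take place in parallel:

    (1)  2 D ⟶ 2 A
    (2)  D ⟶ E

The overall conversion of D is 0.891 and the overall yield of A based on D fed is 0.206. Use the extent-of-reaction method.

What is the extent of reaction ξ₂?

ξ₂ = 337 kmol

Yield of A: 2ξ₁ / 492 = 0.206 → ξ₁ = 50.68 kmol.
Conversion of D: 2ξ₁ + 1ξ₂ = 0.891 × 492 = 438.4 → ξ₂ = 337 kmol.
Outlet amounts (n = n₀ + Σ ν·ξ):
  D: 492 − 2(50.68) − 1(337) = 53.63
  A: 0 + 2(50.68) = 101.4
  E: 0 + 1(337) = 337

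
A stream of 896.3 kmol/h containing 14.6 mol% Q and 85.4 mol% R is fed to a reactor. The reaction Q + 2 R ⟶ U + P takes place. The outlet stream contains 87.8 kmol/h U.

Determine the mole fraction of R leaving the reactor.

For U: n = n₀ + 1ξ → 87.8 = 0 + 1ξ, giving ξ = 87.8 kmol/h.
Outlet amounts (n = n₀ + ν ξ):
  Q: 130.9 − 1(87.8) = 43.06
  R: 765.4 − 2(87.8) = 589.8
  U: 0 + 1(87.8) = 87.8
  P: 0 + 1(87.8) = 87.8
Total out = 808.5 kmol/h; y_R = 589.8 / 808.5 = 0.7295.

0.73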